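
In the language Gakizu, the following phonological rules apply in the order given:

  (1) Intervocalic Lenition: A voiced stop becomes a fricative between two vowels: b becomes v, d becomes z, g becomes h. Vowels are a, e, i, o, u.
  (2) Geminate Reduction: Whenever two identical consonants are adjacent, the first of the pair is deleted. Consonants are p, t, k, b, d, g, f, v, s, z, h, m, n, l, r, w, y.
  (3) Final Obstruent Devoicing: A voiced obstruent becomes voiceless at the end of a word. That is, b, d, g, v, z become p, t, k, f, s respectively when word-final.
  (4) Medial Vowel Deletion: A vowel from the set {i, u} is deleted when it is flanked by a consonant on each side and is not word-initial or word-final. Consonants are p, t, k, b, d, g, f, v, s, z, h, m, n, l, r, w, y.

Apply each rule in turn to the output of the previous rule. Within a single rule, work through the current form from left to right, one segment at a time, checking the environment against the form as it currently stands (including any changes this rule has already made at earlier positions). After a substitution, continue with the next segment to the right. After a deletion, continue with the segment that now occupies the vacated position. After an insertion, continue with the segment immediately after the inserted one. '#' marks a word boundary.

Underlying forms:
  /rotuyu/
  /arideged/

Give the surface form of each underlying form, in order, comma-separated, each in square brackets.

[rotyu], [arzehet]

/rotuyu/:
  (1) Intervocalic Lenition: no change — [rotuyu]
  (2) Geminate Reduction: no change — [rotuyu]
  (3) Final Obstruent Devoicing: no change — [rotuyu]
  (4) Medial Vowel Deletion: [rotuyu] → [rotyu]
/arideged/:
  (1) Intervocalic Lenition: [arideged] → [arizehed]
  (2) Geminate Reduction: no change — [arizehed]
  (3) Final Obstruent Devoicing: [arizehed] → [arizehet]
  (4) Medial Vowel Deletion: [arizehet] → [arzehet]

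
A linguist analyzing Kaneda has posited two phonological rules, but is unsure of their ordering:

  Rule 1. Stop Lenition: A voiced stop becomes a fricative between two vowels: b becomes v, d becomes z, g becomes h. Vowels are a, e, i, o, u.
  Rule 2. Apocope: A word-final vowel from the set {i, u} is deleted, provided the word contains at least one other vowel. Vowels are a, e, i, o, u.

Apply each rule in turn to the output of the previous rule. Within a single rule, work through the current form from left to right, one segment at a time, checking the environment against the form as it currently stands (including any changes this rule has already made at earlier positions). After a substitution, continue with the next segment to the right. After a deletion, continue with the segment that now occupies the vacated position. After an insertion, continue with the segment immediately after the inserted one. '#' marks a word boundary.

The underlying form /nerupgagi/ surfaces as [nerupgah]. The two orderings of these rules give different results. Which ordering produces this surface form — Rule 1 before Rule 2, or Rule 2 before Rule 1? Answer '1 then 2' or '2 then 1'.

1 then 2

Order 1 then 2:
  1 Stop Lenition: [nerupgagi] → [nerupgahi]
  2 Apocope: [nerupgahi] → [nerupgah]
  result: [nerupgah]
Order 2 then 1:
  2 Apocope: [nerupgagi] → [nerupgag]
  1 Stop Lenition: no change — [nerupgag]
  result: [nerupgag]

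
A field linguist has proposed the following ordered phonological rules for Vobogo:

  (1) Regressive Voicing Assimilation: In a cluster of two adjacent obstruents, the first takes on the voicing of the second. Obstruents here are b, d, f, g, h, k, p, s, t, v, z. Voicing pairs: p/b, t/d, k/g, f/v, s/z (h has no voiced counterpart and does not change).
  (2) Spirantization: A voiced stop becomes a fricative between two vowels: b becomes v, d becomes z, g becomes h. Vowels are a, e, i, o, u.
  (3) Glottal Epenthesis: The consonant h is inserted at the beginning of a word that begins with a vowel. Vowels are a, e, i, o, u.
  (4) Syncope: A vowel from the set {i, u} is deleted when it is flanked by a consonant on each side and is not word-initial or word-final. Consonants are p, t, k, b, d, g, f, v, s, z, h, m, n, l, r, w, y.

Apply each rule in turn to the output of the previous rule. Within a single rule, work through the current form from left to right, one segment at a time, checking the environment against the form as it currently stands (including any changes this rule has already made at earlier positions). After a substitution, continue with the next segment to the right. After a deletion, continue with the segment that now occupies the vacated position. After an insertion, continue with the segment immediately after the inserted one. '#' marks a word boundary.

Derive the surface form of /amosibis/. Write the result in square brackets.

(1) Regressive Voicing Assimilation: no change — [amosibis]
(2) Spirantization: [amosibis] → [amosivis]
(3) Glottal Epenthesis: [amosivis] → [hamosivis]
(4) Syncope: [hamosivis] → [hamosvs]

[hamosvs]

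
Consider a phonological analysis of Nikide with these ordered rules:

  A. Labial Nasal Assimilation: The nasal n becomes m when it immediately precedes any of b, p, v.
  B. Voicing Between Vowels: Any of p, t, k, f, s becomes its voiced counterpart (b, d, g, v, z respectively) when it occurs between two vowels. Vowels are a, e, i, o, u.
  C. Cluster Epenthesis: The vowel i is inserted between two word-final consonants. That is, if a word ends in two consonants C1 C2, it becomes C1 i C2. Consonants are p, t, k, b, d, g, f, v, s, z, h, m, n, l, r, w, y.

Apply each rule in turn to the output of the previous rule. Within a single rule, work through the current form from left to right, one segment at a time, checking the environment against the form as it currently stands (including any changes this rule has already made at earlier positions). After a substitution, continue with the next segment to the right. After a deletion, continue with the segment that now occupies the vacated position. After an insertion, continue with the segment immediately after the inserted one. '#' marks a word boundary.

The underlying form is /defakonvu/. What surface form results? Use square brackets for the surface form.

[devagomvu]

A Labial Nasal Assimilation: [defakonvu] → [defakomvu]
B Voicing Between Vowels: [defakomvu] → [devagomvu]
C Cluster Epenthesis: no change — [devagomvu]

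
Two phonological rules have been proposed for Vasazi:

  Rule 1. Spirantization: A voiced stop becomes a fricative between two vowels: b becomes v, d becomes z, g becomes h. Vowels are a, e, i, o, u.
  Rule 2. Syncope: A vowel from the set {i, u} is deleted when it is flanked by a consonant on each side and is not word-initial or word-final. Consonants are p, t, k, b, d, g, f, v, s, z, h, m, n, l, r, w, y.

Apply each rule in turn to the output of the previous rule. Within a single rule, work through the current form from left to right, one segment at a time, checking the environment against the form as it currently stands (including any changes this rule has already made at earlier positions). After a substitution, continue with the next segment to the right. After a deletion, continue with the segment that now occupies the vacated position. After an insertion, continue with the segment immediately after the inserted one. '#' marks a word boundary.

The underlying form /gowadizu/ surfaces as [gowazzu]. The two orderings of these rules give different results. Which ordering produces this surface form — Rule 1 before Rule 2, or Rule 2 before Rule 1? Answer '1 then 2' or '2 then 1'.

Order 1 then 2:
  1 Spirantization: [gowadizu] → [gowazizu]
  2 Syncope: [gowazizu] → [gowazzu]
  result: [gowazzu]
Order 2 then 1:
  2 Syncope: [gowadizu] → [gowadzu]
  1 Spirantization: no change — [gowadzu]
  result: [gowadzu]

1 then 2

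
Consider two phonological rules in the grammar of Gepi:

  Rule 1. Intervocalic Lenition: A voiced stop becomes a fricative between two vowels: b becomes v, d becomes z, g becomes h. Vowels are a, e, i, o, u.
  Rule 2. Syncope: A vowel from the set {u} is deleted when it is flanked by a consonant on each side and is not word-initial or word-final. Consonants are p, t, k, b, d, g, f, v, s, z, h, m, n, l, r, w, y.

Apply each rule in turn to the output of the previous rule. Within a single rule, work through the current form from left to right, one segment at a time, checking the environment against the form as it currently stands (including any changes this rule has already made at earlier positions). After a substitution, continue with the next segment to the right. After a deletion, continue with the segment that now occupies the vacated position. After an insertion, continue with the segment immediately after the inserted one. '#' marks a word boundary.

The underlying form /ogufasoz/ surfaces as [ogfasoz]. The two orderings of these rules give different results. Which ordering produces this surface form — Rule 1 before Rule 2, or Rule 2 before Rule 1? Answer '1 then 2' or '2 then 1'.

Order 1 then 2:
  1 Intervocalic Lenition: [ogufasoz] → [ohufasoz]
  2 Syncope: [ohufasoz] → [ohfasoz]
  result: [ohfasoz]
Order 2 then 1:
  2 Syncope: [ogufasoz] → [ogfasoz]
  1 Intervocalic Lenition: no change — [ogfasoz]
  result: [ogfasoz]

2 then 1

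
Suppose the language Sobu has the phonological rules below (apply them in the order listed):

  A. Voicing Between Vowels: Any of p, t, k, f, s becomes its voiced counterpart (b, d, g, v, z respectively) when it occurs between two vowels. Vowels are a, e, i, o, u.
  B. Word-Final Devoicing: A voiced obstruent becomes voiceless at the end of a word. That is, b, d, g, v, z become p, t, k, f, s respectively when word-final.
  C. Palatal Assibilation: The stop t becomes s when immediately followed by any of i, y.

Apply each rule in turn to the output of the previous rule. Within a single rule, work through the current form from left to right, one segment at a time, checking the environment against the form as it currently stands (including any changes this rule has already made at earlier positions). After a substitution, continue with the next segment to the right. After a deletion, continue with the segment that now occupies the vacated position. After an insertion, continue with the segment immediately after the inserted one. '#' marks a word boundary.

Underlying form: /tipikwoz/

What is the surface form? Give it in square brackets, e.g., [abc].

A Voicing Between Vowels: [tipikwoz] → [tibikwoz]
B Word-Final Devoicing: [tibikwoz] → [tibikwos]
C Palatal Assibilation: [tibikwos] → [sibikwos]

[sibikwos]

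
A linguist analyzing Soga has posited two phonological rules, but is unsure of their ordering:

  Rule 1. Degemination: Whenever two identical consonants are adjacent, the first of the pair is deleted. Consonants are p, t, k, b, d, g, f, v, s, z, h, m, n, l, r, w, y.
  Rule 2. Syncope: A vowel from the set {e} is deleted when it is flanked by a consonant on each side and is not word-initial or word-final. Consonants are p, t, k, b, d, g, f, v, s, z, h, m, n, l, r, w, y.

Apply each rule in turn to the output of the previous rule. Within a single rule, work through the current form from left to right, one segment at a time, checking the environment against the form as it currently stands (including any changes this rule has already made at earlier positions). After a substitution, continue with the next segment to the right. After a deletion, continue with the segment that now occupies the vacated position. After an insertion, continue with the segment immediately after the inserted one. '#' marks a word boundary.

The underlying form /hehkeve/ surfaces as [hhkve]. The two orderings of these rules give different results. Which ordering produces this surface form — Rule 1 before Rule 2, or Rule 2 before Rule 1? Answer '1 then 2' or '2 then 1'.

1 then 2

Order 1 then 2:
  1 Degemination: no change — [hehkeve]
  2 Syncope: [hehkeve] → [hhkve]
  result: [hhkve]
Order 2 then 1:
  2 Syncope: [hehkeve] → [hhkve]
  1 Degemination: [hhkve] → [hkve]
  result: [hkve]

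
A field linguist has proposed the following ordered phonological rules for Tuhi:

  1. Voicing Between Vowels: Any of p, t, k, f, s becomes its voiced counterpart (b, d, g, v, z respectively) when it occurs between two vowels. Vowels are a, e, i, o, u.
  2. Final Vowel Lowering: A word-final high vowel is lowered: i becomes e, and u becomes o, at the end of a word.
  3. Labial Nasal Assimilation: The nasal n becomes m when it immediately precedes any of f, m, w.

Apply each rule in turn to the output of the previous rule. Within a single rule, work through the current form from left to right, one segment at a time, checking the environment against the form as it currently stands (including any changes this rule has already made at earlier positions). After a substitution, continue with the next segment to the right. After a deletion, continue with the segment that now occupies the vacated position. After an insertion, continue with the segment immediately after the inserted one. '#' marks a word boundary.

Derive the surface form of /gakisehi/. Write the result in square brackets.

1 Voicing Between Vowels: [gakisehi] → [gagizehi]
2 Final Vowel Lowering: [gagizehi] → [gagizehe]
3 Labial Nasal Assimilation: no change — [gagizehe]

[gagizehe]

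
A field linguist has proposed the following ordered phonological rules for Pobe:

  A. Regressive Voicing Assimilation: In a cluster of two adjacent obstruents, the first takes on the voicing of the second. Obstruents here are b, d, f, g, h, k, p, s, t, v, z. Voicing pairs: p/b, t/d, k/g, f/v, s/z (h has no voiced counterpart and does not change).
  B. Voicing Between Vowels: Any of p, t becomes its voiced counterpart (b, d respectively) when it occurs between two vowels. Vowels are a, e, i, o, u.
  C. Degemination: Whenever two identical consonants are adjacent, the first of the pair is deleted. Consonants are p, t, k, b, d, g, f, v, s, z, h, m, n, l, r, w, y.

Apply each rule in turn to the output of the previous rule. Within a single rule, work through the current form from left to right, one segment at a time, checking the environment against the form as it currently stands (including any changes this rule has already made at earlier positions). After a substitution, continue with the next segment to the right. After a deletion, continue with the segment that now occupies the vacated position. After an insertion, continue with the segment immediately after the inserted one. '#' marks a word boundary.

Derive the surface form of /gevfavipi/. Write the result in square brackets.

A Regressive Voicing Assimilation: [gevfavipi] → [geffavipi]
B Voicing Between Vowels: [geffavipi] → [geffavibi]
C Degemination: [geffavibi] → [gefavibi]

[gefavibi]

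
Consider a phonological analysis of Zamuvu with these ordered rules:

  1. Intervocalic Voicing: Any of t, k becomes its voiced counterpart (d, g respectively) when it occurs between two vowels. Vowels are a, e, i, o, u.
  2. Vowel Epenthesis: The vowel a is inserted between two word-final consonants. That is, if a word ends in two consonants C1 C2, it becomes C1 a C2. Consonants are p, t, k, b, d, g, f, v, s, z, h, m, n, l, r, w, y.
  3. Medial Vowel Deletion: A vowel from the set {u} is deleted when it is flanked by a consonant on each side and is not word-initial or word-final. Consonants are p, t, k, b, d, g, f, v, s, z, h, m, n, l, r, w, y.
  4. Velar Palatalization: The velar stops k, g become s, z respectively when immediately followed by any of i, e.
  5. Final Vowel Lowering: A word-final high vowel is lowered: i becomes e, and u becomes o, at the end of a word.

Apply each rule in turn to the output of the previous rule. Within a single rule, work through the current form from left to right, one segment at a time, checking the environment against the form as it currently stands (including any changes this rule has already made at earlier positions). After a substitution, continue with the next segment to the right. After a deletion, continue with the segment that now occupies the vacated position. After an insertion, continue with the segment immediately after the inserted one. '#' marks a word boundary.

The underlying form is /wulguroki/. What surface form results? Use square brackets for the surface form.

[wlgroze]

1 Intervocalic Voicing: [wulguroki] → [wulgurogi]
2 Vowel Epenthesis: no change — [wulgurogi]
3 Medial Vowel Deletion: [wulgurogi] → [wlgrogi]
4 Velar Palatalization: [wlgrogi] → [wlgrozi]
5 Final Vowel Lowering: [wlgrozi] → [wlgroze]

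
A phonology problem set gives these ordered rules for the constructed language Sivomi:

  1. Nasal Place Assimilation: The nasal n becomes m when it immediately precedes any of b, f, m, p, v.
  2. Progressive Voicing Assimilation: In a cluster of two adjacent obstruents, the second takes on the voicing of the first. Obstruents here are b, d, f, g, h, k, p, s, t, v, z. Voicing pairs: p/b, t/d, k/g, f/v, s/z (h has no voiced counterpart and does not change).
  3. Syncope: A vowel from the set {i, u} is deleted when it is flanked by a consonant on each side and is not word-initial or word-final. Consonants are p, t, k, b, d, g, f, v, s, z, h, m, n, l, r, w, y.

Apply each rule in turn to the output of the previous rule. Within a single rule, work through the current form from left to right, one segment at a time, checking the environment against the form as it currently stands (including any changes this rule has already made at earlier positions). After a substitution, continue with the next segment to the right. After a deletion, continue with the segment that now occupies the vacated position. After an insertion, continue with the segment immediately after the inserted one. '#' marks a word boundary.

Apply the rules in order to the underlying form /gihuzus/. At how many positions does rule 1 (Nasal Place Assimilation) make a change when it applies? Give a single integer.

0

1 Nasal Place Assimilation: no change — [gihuzus]
2 Progressive Voicing Assimilation: no change — [gihuzus]
3 Syncope: [gihuzus] → [ghzs]
Rule 1 changed 0 position(s).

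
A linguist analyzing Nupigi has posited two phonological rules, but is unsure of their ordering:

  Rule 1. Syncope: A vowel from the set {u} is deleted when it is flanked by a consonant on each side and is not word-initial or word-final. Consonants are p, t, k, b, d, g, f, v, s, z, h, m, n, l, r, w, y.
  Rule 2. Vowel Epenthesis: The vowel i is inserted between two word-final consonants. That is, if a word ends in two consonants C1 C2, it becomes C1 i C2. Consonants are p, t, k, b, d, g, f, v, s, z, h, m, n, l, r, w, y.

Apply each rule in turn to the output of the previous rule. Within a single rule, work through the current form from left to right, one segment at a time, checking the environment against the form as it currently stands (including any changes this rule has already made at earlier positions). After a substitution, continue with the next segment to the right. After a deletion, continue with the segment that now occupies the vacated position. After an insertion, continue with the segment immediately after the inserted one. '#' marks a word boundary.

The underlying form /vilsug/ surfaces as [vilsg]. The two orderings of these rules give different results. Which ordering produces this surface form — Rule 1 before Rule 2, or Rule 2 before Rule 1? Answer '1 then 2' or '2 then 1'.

2 then 1

Order 1 then 2:
  1 Syncope: [vilsug] → [vilsg]
  2 Vowel Epenthesis: [vilsg] → [vilsig]
  result: [vilsig]
Order 2 then 1:
  2 Vowel Epenthesis: no change — [vilsug]
  1 Syncope: [vilsug] → [vilsg]
  result: [vilsg]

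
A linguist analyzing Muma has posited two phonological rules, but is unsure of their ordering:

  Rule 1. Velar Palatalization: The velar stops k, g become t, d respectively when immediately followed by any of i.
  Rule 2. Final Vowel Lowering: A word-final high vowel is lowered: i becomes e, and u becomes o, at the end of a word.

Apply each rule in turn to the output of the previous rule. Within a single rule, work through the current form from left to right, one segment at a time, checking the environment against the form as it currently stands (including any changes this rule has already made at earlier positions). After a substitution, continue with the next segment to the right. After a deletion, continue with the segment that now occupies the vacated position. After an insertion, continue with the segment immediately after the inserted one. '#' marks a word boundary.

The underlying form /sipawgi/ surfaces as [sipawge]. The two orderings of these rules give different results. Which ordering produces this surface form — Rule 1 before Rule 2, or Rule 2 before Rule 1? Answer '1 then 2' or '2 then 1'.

Order 1 then 2:
  1 Velar Palatalization: [sipawgi] → [sipawdi]
  2 Final Vowel Lowering: [sipawdi] → [sipawde]
  result: [sipawde]
Order 2 then 1:
  2 Final Vowel Lowering: [sipawgi] → [sipawge]
  1 Velar Palatalization: no change — [sipawge]
  result: [sipawge]

2 then 1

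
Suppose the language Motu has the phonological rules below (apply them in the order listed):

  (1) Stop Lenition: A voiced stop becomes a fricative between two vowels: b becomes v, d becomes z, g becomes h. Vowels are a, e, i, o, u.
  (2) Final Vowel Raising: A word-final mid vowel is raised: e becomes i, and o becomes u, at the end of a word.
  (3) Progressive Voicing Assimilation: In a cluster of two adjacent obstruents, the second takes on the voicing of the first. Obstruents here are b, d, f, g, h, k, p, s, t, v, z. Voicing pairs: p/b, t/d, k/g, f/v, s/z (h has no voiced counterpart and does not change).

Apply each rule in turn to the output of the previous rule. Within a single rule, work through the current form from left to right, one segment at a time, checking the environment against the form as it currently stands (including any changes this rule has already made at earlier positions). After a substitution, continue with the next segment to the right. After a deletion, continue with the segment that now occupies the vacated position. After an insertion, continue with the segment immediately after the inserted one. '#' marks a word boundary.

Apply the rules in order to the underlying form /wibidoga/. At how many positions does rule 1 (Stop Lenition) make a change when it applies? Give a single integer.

3

(1) Stop Lenition: [wibidoga] → [wivizoha]
(2) Final Vowel Raising: no change — [wivizoha]
(3) Progressive Voicing Assimilation: no change — [wivizoha]
Rule 1 changed 3 position(s).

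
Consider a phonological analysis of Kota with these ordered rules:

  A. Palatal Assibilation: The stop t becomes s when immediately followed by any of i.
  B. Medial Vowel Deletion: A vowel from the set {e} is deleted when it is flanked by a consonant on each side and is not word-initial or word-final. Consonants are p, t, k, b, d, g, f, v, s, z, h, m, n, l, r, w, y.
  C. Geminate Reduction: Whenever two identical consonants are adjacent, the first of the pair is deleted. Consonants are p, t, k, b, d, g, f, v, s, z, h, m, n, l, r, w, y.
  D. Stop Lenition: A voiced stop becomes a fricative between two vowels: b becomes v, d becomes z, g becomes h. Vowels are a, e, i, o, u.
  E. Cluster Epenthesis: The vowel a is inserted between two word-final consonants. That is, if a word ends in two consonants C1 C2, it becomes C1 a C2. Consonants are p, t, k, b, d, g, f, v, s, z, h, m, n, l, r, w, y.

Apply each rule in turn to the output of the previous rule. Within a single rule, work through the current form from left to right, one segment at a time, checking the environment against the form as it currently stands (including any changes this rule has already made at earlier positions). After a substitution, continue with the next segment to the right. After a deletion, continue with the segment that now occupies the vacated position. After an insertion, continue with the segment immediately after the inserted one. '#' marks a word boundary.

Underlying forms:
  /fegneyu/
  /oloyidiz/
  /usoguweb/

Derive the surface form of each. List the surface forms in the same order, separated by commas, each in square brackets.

[fgnyu], [oloyiziz], [usohuwab]

/fegneyu/:
  A Palatal Assibilation: no change — [fegneyu]
  B Medial Vowel Deletion: [fegneyu] → [fgnyu]
  C Geminate Reduction: no change — [fgnyu]
  D Stop Lenition: no change — [fgnyu]
  E Cluster Epenthesis: no change — [fgnyu]
/oloyidiz/:
  A Palatal Assibilation: no change — [oloyidiz]
  B Medial Vowel Deletion: no change — [oloyidiz]
  C Geminate Reduction: no change — [oloyidiz]
  D Stop Lenition: [oloyidiz] → [oloyiziz]
  E Cluster Epenthesis: no change — [oloyiziz]
/usoguweb/:
  A Palatal Assibilation: no change — [usoguweb]
  B Medial Vowel Deletion: [usoguweb] → [usoguwb]
  C Geminate Reduction: no change — [usoguwb]
  D Stop Lenition: [usoguwb] → [usohuwb]
  E Cluster Epenthesis: [usohuwb] → [usohuwab]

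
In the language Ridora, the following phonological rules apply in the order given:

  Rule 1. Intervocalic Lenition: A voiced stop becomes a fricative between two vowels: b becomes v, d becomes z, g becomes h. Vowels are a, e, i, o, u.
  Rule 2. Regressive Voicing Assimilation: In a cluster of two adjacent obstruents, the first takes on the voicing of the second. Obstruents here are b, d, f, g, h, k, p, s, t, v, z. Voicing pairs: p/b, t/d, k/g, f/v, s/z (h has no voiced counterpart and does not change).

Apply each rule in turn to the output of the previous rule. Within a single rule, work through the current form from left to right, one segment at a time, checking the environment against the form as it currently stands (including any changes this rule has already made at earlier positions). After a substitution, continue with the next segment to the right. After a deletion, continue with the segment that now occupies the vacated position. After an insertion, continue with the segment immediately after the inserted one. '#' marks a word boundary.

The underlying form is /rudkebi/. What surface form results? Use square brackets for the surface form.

Rule 1 Intervocalic Lenition: [rudkebi] → [rudkevi]
Rule 2 Regressive Voicing Assimilation: [rudkevi] → [rutkevi]

[rutkevi]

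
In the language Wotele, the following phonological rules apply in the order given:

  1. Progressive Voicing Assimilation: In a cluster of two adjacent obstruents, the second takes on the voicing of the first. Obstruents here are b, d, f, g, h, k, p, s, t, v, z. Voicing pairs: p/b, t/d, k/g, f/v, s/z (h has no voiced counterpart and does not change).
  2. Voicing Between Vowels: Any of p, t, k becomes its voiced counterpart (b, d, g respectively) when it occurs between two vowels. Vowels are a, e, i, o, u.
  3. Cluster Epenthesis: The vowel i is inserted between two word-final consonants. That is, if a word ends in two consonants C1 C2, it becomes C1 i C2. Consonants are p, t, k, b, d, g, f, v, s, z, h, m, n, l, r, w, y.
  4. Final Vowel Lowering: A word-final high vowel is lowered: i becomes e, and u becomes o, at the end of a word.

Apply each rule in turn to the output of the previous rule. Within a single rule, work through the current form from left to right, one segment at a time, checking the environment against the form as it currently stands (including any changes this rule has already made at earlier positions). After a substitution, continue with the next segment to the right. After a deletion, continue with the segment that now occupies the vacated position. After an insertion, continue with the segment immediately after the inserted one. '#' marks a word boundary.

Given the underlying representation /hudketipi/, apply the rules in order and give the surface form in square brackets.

1 Progressive Voicing Assimilation: [hudketipi] → [hudgetipi]
2 Voicing Between Vowels: [hudgetipi] → [hudgedibi]
3 Cluster Epenthesis: no change — [hudgedibi]
4 Final Vowel Lowering: [hudgedibi] → [hudgedibe]

[hudgedibe]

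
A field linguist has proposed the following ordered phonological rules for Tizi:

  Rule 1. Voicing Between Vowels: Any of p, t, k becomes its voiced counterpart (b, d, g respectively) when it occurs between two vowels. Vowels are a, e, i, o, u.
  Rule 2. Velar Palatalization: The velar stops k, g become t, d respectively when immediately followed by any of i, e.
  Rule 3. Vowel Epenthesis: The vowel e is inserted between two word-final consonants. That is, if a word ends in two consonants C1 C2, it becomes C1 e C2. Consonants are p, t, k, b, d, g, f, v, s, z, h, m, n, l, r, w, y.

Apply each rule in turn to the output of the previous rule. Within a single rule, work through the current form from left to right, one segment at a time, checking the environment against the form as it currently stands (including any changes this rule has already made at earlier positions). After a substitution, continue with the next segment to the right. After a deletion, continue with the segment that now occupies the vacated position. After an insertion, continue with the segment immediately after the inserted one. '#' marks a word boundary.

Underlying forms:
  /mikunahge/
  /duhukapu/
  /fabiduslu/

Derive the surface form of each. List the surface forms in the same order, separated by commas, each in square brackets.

[migunahde], [duhugabu], [fabiduslu]

/mikunahge/:
  Rule 1 Voicing Between Vowels: [mikunahge] → [migunahge]
  Rule 2 Velar Palatalization: [migunahge] → [migunahde]
  Rule 3 Vowel Epenthesis: no change — [migunahde]
/duhukapu/:
  Rule 1 Voicing Between Vowels: [duhukapu] → [duhugabu]
  Rule 2 Velar Palatalization: no change — [duhugabu]
  Rule 3 Vowel Epenthesis: no change — [duhugabu]
/fabiduslu/:
  Rule 1 Voicing Between Vowels: no change — [fabiduslu]
  Rule 2 Velar Palatalization: no change — [fabiduslu]
  Rule 3 Vowel Epenthesis: no change — [fabiduslu]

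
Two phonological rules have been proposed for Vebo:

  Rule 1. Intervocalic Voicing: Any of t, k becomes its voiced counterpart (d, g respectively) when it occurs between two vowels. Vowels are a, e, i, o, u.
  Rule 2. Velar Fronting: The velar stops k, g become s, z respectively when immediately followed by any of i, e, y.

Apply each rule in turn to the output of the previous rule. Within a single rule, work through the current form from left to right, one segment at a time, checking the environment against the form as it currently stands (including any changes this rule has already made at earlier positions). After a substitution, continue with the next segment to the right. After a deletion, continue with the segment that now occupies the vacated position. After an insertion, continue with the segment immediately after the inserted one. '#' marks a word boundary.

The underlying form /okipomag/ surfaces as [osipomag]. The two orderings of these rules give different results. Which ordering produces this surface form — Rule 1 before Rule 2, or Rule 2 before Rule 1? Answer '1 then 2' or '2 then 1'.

Order 1 then 2:
  1 Intervocalic Voicing: [okipomag] → [ogipomag]
  2 Velar Fronting: [ogipomag] → [ozipomag]
  result: [ozipomag]
Order 2 then 1:
  2 Velar Fronting: [okipomag] → [osipomag]
  1 Intervocalic Voicing: no change — [osipomag]
  result: [osipomag]

2 then 1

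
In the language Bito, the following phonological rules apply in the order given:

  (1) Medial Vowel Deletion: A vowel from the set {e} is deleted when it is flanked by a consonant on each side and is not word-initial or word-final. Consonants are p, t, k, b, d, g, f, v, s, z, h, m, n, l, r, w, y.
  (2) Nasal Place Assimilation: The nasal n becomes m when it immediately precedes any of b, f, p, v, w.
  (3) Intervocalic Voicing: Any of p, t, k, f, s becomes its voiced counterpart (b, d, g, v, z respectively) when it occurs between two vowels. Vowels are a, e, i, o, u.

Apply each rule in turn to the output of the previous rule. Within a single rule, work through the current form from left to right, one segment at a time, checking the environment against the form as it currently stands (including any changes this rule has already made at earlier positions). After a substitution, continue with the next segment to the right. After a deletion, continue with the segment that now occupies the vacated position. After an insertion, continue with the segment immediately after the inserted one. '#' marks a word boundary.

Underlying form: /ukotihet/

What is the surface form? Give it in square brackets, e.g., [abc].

(1) Medial Vowel Deletion: [ukotihet] → [ukotiht]
(2) Nasal Place Assimilation: no change — [ukotiht]
(3) Intervocalic Voicing: [ukotiht] → [ugodiht]

[ugodiht]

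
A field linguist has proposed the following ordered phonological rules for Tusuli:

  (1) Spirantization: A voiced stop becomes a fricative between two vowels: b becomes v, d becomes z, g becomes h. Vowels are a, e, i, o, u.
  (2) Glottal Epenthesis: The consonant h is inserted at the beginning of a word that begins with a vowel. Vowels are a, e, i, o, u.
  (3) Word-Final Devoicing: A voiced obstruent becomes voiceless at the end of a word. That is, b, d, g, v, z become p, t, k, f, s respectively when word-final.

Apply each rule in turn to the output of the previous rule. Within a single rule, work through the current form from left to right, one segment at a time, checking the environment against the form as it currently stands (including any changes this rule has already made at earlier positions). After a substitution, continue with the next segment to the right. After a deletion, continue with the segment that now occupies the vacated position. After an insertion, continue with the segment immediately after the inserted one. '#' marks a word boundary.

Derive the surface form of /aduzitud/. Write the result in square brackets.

[hazuzitut]

(1) Spirantization: [aduzitud] → [azuzitud]
(2) Glottal Epenthesis: [azuzitud] → [hazuzitud]
(3) Word-Final Devoicing: [hazuzitud] → [hazuzitut]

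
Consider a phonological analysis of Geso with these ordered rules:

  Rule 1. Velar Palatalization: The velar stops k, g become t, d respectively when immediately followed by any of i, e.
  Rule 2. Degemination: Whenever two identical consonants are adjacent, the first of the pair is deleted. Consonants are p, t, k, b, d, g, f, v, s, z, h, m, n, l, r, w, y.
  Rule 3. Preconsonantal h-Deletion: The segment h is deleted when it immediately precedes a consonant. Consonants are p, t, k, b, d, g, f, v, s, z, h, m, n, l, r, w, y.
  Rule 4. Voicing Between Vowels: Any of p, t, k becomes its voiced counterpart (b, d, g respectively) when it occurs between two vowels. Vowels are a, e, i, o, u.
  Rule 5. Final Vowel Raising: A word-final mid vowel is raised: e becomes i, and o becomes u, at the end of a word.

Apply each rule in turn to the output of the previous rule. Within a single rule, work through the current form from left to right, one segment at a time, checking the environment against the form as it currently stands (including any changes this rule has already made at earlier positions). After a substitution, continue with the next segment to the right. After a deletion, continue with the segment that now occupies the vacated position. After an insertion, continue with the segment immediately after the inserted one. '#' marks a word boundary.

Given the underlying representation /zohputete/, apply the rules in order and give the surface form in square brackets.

Rule 1 Velar Palatalization: no change — [zohputete]
Rule 2 Degemination: no change — [zohputete]
Rule 3 Preconsonantal h-Deletion: [zohputete] → [zoputete]
Rule 4 Voicing Between Vowels: [zoputete] → [zobudede]
Rule 5 Final Vowel Raising: [zobudede] → [zobudedi]

[zobudedi]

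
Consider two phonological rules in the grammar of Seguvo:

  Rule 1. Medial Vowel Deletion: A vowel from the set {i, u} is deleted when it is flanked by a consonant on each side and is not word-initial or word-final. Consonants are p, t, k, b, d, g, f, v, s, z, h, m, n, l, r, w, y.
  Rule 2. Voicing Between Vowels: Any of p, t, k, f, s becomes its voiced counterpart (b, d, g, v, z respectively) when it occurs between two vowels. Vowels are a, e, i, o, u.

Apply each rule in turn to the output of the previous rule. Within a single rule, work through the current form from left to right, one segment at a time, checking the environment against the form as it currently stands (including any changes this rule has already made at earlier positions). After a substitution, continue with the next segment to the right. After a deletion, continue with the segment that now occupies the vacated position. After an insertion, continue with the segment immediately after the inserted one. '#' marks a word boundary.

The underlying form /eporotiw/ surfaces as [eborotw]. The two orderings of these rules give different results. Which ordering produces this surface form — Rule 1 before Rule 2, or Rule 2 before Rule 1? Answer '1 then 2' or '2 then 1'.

1 then 2

Order 1 then 2:
  1 Medial Vowel Deletion: [eporotiw] → [eporotw]
  2 Voicing Between Vowels: [eporotw] → [eborotw]
  result: [eborotw]
Order 2 then 1:
  2 Voicing Between Vowels: [eporotiw] → [eborodiw]
  1 Medial Vowel Deletion: [eborodiw] → [eborodw]
  result: [eborodw]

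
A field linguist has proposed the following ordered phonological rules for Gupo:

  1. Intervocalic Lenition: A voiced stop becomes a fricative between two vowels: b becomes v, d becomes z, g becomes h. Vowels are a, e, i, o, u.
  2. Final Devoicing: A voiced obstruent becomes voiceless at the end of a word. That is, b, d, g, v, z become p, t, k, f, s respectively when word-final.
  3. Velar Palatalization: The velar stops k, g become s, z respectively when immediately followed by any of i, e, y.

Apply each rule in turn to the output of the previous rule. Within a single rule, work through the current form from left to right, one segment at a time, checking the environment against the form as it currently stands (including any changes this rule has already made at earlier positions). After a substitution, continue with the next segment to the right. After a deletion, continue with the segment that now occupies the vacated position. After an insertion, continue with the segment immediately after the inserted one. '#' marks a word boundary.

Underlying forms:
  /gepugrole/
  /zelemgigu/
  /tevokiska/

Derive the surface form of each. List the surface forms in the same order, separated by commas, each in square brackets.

/gepugrole/:
  1 Intervocalic Lenition: no change — [gepugrole]
  2 Final Devoicing: no change — [gepugrole]
  3 Velar Palatalization: [gepugrole] → [zepugrole]
/zelemgigu/:
  1 Intervocalic Lenition: [zelemgigu] → [zelemgihu]
  2 Final Devoicing: no change — [zelemgihu]
  3 Velar Palatalization: [zelemgihu] → [zelemzihu]
/tevokiska/:
  1 Intervocalic Lenition: no change — [tevokiska]
  2 Final Devoicing: no change — [tevokiska]
  3 Velar Palatalization: [tevokiska] → [tevosiska]

[zepugrole], [zelemzihu], [tevosiska]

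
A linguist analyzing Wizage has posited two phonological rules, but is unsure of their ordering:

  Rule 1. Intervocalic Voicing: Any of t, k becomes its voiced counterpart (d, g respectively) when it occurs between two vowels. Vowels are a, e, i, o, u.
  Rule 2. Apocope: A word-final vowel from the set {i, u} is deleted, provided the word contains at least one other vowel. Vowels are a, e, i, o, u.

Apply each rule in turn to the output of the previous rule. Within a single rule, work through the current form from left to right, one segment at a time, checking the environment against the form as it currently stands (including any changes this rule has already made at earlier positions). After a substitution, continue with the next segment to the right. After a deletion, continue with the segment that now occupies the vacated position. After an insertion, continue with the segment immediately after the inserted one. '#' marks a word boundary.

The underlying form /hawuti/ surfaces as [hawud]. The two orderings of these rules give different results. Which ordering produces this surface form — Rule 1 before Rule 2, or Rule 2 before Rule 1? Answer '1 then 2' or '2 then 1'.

1 then 2

Order 1 then 2:
  1 Intervocalic Voicing: [hawuti] → [hawudi]
  2 Apocope: [hawudi] → [hawud]
  result: [hawud]
Order 2 then 1:
  2 Apocope: [hawuti] → [hawut]
  1 Intervocalic Voicing: no change — [hawut]
  result: [hawut]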